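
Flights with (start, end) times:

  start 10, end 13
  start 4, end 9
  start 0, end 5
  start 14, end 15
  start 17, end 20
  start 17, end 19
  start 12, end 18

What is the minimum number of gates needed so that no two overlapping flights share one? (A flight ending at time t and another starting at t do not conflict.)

3

The answer is the maximum number of intervals overlapping at any instant.
Events (time:±→running): 0:+→1 4:+→2 5:-→1 9:-→0 10:+→1 12:+→2 13:-→1 14:+→2 15:-→1 17:+→2 17:+→3 … peak 3.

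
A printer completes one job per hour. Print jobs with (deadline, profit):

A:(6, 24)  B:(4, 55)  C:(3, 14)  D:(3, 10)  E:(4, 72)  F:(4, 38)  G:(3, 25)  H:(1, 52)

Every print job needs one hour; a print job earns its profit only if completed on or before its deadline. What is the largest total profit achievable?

Sort by profit descending; place each in the latest free slot ≤ its deadline.
By profit: E(d4,72), B(d4,55), H(d1,52), F(d4,38), G(d3,25), A(d6,24), C(d3,14), D(d3,10)
E→slot 4; B→slot 3; H→slot 1; F→slot 2; G skipped; A→slot 6; C skipped; D skipped.
Profit = 52 + 38 + 55 + 72 + 24 = 241

241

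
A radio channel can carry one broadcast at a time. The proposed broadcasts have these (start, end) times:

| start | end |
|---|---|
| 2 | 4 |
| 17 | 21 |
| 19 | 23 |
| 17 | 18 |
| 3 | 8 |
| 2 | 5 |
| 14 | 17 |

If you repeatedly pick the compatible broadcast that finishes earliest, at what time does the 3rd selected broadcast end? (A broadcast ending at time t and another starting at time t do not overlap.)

18

Sorted by end: (2,4)  (2,5)  (3,8)  (14,17)  (17,18)  (17,21)  (19,23)
take (2,4); take (14,17); take (17,18); take (19,23).
Selected: (2,4) (14,17) (17,18) (19,23)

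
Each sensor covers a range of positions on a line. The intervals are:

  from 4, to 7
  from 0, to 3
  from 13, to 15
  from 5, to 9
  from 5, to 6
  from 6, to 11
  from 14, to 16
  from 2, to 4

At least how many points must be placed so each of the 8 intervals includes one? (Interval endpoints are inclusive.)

Sort by right endpoint; whenever an interval is uncovered, place a point at its right end.
Sorted: [0,3] [2,4] [5,6] [4,7] [5,9] [6,11] [13,15] [14,16]
{[0,3],[2,4]} hit by 3; {[5,6],[4,7],[5,9],[6,11]} hit by 6; {[13,15],[14,16]} hit by 15.
Points: 3, 6, 15 (3 total).

3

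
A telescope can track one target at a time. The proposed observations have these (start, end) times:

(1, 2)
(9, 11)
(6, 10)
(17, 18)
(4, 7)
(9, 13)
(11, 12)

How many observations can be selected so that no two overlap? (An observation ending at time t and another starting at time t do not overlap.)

Greedy by earliest finish: after sorting by end time, pick each interval compatible with the last pick.
By end time: (1,2), (4,7), (6,10), (9,11), (11,12), (9,13), (17,18).
Pick (1,2); next start ≥ 2 → (4,7); next start ≥ 7 → (9,11); next start ≥ 11 → (11,12); next start ≥ 12 → (17,18).
Selected 5 observations.

5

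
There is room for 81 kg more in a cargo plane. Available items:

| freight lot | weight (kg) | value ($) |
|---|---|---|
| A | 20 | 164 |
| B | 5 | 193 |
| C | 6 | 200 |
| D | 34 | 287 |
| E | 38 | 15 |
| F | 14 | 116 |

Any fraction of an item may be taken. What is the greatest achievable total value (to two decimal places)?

960.79

Greedy by value/weight ratio, highest first.
Ratios (sorted): B 38.60, C 33.33, D 8.44, F 8.29, A 8.20, E 0.39
take B (5 @ 193); take C (6 @ 200); take D (34 @ 287); take F (14 @ 116); take A (20 @ 164); take 2/38 of E → 0.79. Capacity used 81/81.
Total value = 960.79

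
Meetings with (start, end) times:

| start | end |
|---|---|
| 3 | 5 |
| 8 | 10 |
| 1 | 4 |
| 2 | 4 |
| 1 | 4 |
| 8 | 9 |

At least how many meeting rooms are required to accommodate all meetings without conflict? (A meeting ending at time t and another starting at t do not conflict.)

Events (time:±→running): 1:+→1 1:+→2 2:+→3 3:+→4 … peak 4.

4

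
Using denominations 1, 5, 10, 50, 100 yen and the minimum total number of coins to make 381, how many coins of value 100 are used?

3

381 = 3×100 + 1×50 + 3×10 + 1×1
Count of 100: 3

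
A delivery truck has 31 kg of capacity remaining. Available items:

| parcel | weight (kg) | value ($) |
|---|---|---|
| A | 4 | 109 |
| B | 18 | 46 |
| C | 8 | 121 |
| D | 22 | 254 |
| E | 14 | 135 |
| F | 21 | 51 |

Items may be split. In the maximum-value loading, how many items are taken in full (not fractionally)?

2

Order: A (109/4=27.25) > C (121/8=15.12) > D (254/22=11.55) > E (135/14=9.64) > B (46/18=2.56) > F (51/21=2.43)
Fill: take A (4 @ 109) → take C (8 @ 121) → take 19/22 of D → 219.36; 31/31 used.
2 item(s) taken whole; one partial (take 19/22 of D).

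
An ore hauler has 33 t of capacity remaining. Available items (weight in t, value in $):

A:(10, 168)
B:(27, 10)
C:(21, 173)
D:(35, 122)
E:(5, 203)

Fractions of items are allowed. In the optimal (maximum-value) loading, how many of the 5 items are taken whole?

Order: E (203/5=40.60) > A (168/10=16.80) > C (173/21=8.24) > D (122/35=3.49) > B (10/27=0.37)
Fill: take E (5 @ 203) → take A (10 @ 168) → take 18/21 of C → 148.29; 33/33 used.
2 item(s) taken whole; one partial (take 18/21 of C).

2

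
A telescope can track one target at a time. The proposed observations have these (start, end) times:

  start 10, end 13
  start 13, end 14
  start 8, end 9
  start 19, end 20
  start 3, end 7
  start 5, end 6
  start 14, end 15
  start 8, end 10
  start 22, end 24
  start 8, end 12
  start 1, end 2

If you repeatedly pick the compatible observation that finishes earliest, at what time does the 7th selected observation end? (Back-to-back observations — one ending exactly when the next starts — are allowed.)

20

Sort by end time and greedily take each interval whose start is ≥ the last chosen end.
Sorted by end: (1,2)  (5,6)  (3,7)  (8,9)  (8,10)  (8,12)  (10,13)  (13,14)  (14,15)  (19,20)  (22,24)
take (1,2); take (5,6); take (8,9); take (10,13); take (13,14); take (14,15); take (19,20); take (22,24).
Selected: (1,2) (5,6) (8,9) (10,13) (13,14) (14,15) (19,20) (22,24)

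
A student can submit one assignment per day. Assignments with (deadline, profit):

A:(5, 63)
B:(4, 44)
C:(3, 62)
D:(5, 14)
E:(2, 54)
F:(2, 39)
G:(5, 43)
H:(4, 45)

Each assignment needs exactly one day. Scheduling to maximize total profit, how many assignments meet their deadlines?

5

Profit order: A=63 C=62 E=54 H=45 B=44 G=43 F=39 D=14
Assign: A→slot 5, C→slot 3, E→slot 2, H→slot 4, B→slot 1, G skipped, F skipped, D skipped.
Slots: [1:B] [2:E] [3:C] [4:H] [5:A]
5 of 8 scheduled.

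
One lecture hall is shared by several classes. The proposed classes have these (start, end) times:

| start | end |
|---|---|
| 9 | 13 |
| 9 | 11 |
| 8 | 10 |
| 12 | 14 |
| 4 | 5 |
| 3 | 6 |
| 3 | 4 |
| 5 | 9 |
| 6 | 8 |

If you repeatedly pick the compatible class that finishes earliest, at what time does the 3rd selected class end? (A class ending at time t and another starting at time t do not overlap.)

8

By end time: (3,4), (4,5), (3,6), (6,8), (5,9), (8,10), (9,11), (9,13), (12,14).
Pick (3,4); next start ≥ 4 → (4,5); next start ≥ 5 → (6,8); next start ≥ 8 → (8,10); next start ≥ 10 → (12,14).
Selected: (3,4) (4,5) (6,8) (8,10) (12,14)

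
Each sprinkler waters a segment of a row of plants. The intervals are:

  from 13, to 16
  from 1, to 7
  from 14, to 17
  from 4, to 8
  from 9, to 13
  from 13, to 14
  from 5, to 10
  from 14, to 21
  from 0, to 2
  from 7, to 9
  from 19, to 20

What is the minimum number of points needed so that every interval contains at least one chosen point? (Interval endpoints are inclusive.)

5

Sorted: [0,2] [1,7] [4,8] [7,9] [5,10] [9,13] [13,14] [13,16] [14,17] [19,20] [14,21]
{[0,2],[1,7]} hit by 2; {[4,8],[7,9],[5,10]} hit by 8; {[9,13],[13,14],[13,16]} hit by 13; {[14,17]} hit by 17; {[19,20],[14,21]} hit by 20.
Points: 2, 8, 13, 17, 20 (5 total).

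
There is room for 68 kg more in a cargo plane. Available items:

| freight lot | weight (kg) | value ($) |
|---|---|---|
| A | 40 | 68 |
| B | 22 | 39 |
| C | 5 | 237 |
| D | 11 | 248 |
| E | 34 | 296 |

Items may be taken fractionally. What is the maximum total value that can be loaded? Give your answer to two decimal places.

Order: C (237/5=47.40) > D (248/11=22.55) > E (296/34=8.71) > B (39/22=1.77) > A (68/40=1.70)
Fill: take C (5 @ 237) → take D (11 @ 248) → take E (34 @ 296) → take 18/22 of B → 31.91; 68/68 used.
Total value = 812.91

812.91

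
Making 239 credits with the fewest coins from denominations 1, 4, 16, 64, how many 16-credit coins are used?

2

Use the largest denomination that fits, subtract, and repeat.
239 − 3×64→47 − 2×16→15 − 3×4→3 − 3×1→0
Count of 16: 2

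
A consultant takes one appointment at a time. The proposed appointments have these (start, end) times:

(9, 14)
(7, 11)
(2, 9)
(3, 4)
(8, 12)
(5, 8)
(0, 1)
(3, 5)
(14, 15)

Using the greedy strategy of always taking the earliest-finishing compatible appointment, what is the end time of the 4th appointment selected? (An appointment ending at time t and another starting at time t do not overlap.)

12

By end time: (0,1), (3,4), (3,5), (5,8), (2,9), (7,11), (8,12), (9,14), (14,15).
Pick (0,1); next start ≥ 1 → (3,4); next start ≥ 4 → (5,8); next start ≥ 8 → (8,12); next start ≥ 12 → (14,15).
Selected: (0,1) (3,4) (5,8) (8,12) (14,15)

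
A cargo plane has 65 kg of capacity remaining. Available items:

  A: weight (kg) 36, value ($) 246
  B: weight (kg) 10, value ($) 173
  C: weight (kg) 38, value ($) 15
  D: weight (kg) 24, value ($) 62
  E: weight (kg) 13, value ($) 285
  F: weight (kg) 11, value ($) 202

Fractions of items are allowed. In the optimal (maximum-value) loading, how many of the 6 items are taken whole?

Order: E (285/13=21.92) > F (202/11=18.36) > B (173/10=17.30) > A (246/36=6.83) > D (62/24=2.58) > C (15/38=0.39)
Fill: take E (13 @ 285) → take F (11 @ 202) → take B (10 @ 173) → take 31/36 of A → 211.83; 65/65 used.
3 item(s) taken whole; one partial (take 31/36 of A).

3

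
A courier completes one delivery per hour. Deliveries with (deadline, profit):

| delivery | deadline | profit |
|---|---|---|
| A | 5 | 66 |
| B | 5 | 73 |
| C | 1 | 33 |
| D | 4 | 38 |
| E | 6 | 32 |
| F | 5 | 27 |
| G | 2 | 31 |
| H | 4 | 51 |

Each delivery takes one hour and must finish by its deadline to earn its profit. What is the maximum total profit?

Sort by profit descending; place each in the latest free slot ≤ its deadline.
By profit: B(d5,73), A(d5,66), H(d4,51), D(d4,38), C(d1,33), E(d6,32), G(d2,31), F(d5,27)
B→slot 5; A→slot 4; H→slot 3; D→slot 2; C→slot 1; E→slot 6; G skipped; F skipped.
Profit = 33 + 38 + 51 + 66 + 73 + 32 = 293

293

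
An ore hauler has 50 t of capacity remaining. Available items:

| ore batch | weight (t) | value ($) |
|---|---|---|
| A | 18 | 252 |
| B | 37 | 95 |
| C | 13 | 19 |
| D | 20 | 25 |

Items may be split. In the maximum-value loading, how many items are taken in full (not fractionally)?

1

Sort by value per unit weight and fill in that order.
Ratios (sorted): A 14.00, B 2.57, C 1.46, D 1.25
take A (18 @ 252); take 32/37 of B → 82.16. Capacity used 50/50.
1 item(s) taken whole; one partial (take 32/37 of B).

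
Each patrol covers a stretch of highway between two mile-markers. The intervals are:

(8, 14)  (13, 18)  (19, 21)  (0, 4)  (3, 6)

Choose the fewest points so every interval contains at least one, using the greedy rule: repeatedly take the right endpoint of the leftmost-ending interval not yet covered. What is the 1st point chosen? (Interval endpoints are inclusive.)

4

Sort by right endpoint; whenever an interval is uncovered, place a point at its right end.
Sorted: [0,4] [3,6] [8,14] [13,18] [19,21]
{[0,4],[3,6]} hit by 4; {[8,14],[13,18]} hit by 14; {[19,21]} hit by 21.
Points: 4, 14, 21 (3 total).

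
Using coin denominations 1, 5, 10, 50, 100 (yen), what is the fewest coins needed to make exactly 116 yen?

116 = 1×100 + 1×10 + 1×5 + 1×1
Total coins = 1 + 1 + 1 + 1 = 4

4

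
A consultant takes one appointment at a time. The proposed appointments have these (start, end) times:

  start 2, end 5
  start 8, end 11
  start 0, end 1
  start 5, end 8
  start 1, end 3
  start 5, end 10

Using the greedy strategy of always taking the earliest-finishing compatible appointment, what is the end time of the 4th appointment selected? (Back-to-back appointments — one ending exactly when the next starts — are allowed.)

Sort by end time and greedily take each interval whose start is ≥ the last chosen end.
Sorted by end: (0,1)  (1,3)  (2,5)  (5,8)  (5,10)  (8,11)
take (0,1); take (1,3); skip (2,5); take (5,8); take (8,11).
Selected: (0,1) (1,3) (5,8) (8,11)

11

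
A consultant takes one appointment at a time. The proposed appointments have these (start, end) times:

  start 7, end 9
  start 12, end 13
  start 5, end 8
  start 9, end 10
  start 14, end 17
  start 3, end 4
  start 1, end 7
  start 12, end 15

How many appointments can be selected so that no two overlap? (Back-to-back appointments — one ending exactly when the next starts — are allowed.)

By end time: (3,4), (1,7), (5,8), (7,9), (9,10), (12,13), (12,15), (14,17).
Pick (3,4); next start ≥ 4 → (5,8); next start ≥ 8 → (9,10); next start ≥ 10 → (12,13); next start ≥ 13 → (14,17).
Selected 5 appointments.

5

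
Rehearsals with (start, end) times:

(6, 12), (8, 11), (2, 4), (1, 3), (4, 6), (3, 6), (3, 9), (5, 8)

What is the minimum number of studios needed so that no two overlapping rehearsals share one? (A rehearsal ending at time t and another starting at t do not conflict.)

4

Count concurrent intervals with a sweep; the peak is the room count.
Events (time:±→running): 1:+→1 2:+→2 3:-→1 3:+→2 3:+→3 4:-→2 4:+→3 5:+→4 … peak 4.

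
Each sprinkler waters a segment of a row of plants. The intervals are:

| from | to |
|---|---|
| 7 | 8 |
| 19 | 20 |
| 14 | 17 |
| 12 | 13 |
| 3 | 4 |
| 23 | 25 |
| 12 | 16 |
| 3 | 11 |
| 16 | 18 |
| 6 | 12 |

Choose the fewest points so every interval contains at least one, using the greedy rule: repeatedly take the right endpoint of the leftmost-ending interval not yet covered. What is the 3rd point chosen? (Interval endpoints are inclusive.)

13

Sorted: [3,4] [7,8] [3,11] [6,12] [12,13] [12,16] [14,17] [16,18] [19,20] [23,25]
{[3,4]} hit by 4; {[7,8],[3,11],[6,12]} hit by 8; {[12,13],[12,16]} hit by 13; {[14,17],[16,18]} hit by 17; {[19,20]} hit by 20; {[23,25]} hit by 25.
Points: 4, 8, 13, 17, 20, 25 (6 total).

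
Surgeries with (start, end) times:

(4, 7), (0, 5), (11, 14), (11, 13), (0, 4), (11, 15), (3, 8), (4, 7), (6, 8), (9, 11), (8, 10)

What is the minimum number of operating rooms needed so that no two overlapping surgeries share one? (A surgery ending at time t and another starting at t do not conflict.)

The answer is the maximum number of intervals overlapping at any instant.
Events (time:±→running): 0:+→1 0:+→2 3:+→3 4:-→2 4:+→3 4:+→4 … peak 4.

4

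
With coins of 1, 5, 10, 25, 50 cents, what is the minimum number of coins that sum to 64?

6

Greedy: take as many of the largest coin as possible, then repeat with the remainder.
64 − 1×50→14 − 1×10→4 − 4×1→0
Total coins = 1 + 1 + 4 = 6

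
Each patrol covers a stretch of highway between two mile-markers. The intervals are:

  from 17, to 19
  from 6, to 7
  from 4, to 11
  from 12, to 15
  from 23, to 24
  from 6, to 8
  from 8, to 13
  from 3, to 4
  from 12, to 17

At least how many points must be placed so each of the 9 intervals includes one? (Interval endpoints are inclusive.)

Process intervals by earliest right end; each time one isn't hit yet, stab at its right endpoint.
Sorted: [3,4] [6,7] [6,8] [4,11] [8,13] [12,15] [12,17] [17,19] [23,24]
{[3,4]} hit by 4; {[6,7],[6,8],[4,11]} hit by 7; {[8,13],[12,15],[12,17]} hit by 13; {[17,19]} hit by 19; {[23,24]} hit by 24.
Points: 4, 7, 13, 19, 24 (5 total).

5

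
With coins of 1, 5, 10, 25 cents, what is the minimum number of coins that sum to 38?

5

Greedy: take as many of the largest coin as possible, then repeat with the remainder.
38 − 1×25→13 − 1×10→3 − 3×1→0
Total coins = 1 + 1 + 3 = 5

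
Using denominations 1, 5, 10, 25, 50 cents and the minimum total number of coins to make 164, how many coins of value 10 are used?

1

Use the largest denomination that fits, subtract, and repeat.
164 = 3×50 + 1×10 + 4×1
Count of 10: 1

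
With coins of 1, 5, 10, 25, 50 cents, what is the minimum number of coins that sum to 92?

6

Greedy: take as many of the largest coin as possible, then repeat with the remainder.
92 = 1×50 + 1×25 + 1×10 + 1×5 + 2×1
Total coins = 1 + 1 + 1 + 1 + 2 = 6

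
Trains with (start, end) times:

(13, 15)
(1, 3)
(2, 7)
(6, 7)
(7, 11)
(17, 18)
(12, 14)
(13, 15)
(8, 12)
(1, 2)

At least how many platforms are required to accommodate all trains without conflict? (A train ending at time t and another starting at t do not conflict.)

3

The answer is the maximum number of intervals overlapping at any instant.
starts: [1, 1, 2, 6, 7, 8, 12, 13, 13, 17]
ends:   [2, 3, 7, 7, 11, 12, 14, 15, 15, 18]
s1→1 s1→2 e2→1 s2→2 e3→1 s6→2 e7→1 e7→0 s7→1 s8→2 e11→1 e12→0 s12→1 s13→2 s13→3  — peak 3.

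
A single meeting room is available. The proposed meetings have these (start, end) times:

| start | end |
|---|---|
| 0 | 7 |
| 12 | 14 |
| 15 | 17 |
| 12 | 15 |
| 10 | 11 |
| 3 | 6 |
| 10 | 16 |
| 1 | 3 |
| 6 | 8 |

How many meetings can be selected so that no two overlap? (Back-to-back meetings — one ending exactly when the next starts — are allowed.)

6

By end time: (1,3), (3,6), (0,7), (6,8), (10,11), (12,14), (12,15), (10,16), (15,17).
Pick (1,3); next start ≥ 3 → (3,6); next start ≥ 6 → (6,8); next start ≥ 8 → (10,11); next start ≥ 11 → (12,14); next start ≥ 14 → (15,17).
Selected 6 meetings.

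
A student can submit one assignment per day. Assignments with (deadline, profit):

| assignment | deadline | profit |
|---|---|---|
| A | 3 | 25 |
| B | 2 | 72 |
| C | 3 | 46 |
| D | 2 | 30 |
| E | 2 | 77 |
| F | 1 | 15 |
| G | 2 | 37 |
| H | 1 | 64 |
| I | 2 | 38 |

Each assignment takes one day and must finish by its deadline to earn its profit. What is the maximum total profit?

195

Profit order: E=77 B=72 H=64 C=46 I=38 G=37 D=30 A=25 F=15
Assign: E→slot 2, B→slot 1, H skipped, C→slot 3, I skipped, G skipped, D skipped, A skipped, F skipped.
Slots: [1:B] [2:E] [3:C]
Profit = 72 + 77 + 46 = 195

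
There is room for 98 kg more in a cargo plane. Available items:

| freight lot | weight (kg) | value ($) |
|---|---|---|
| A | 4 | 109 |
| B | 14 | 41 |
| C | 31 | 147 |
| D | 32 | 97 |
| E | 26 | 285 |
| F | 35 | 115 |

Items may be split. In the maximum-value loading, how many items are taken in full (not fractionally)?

Greedy by value/weight ratio, highest first.
Ratios (sorted): A 27.25, E 10.96, C 4.74, F 3.29, D 3.03, B 2.93
take A (4 @ 109); take E (26 @ 285); take C (31 @ 147); take F (35 @ 115); take 2/32 of D → 6.06. Capacity used 98/98.
4 item(s) taken whole; one partial (take 2/32 of D).

4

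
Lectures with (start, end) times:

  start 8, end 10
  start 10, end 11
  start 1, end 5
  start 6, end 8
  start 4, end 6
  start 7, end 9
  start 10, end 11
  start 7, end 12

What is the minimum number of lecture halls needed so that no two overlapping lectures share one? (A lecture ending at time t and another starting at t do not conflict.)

3

Events (time:±→running): 1:+→1 4:+→2 5:-→1 6:-→0 6:+→1 7:+→2 7:+→3 … peak 3.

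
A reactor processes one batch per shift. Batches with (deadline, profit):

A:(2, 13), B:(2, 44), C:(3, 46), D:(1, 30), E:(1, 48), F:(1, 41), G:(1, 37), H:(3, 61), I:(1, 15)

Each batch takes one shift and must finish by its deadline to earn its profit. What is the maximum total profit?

155

Sort by profit descending; place each in the latest free slot ≤ its deadline.
By profit: H(d3,61), E(d1,48), C(d3,46), B(d2,44), F(d1,41), G(d1,37), D(d1,30), I(d1,15), A(d2,13)
H→slot 3; E→slot 1; C→slot 2; B skipped; F skipped; G skipped; D skipped; I skipped; A skipped.
Profit = 48 + 46 + 61 = 155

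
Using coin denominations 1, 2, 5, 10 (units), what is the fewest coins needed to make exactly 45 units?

5

45 − 4×10→5 − 1×5→0
Total coins = 4 + 1 = 5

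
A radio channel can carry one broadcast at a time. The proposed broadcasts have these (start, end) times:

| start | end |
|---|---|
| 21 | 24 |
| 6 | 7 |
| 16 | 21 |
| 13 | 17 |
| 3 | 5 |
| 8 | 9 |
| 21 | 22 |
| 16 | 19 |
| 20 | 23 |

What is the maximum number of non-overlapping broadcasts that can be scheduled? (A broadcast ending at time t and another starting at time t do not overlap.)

Sort by end time and greedily take each interval whose start is ≥ the last chosen end.
Sorted by end: (3,5)  (6,7)  (8,9)  (13,17)  (16,19)  (16,21)  (21,22)  (20,23)  (21,24)
take (3,5); take (6,7); take (8,9); take (13,17); take (21,22).
Selected 5 broadcasts.

5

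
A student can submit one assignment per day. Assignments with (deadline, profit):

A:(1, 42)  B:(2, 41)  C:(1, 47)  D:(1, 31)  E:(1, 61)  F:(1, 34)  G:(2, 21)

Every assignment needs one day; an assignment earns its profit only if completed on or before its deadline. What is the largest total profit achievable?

102

Take jobs in profit order; each goes to the latest open slot no later than its deadline.
Profit order: E=61 C=47 A=42 B=41 F=34 D=31 G=21
Assign: E→slot 1, C skipped, A skipped, B→slot 2, F skipped, D skipped, G skipped.
Slots: [1:E] [2:B]
Profit = 61 + 41 = 102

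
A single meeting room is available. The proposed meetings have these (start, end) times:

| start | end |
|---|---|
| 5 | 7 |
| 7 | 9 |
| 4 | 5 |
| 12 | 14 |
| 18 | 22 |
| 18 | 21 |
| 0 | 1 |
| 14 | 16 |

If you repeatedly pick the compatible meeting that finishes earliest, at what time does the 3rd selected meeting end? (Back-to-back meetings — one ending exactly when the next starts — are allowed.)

Sort by end time and greedily take each interval whose start is ≥ the last chosen end.
Sorted by end: (0,1)  (4,5)  (5,7)  (7,9)  (12,14)  (14,16)  (18,21)  (18,22)
take (0,1); take (4,5); take (5,7); take (7,9); take (12,14); take (14,16); take (18,21); skip (18,22).
Selected: (0,1) (4,5) (5,7) (7,9) (12,14) (14,16) (18,21)

7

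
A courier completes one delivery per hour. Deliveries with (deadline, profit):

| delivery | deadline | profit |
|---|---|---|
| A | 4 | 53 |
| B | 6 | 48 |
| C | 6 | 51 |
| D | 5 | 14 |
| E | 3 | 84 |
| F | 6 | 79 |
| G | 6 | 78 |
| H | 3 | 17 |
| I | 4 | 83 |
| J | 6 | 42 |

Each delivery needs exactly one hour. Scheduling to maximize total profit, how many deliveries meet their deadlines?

6

Profit order: E=84 I=83 F=79 G=78 A=53 C=51 B=48 J=42 H=17 D=14
Assign: E→slot 3, I→slot 4, F→slot 6, G→slot 5, A→slot 2, C→slot 1, B skipped, J skipped, H skipped, D skipped.
Slots: [1:C] [2:A] [3:E] [4:I] [5:G] [6:F]
6 of 10 scheduled.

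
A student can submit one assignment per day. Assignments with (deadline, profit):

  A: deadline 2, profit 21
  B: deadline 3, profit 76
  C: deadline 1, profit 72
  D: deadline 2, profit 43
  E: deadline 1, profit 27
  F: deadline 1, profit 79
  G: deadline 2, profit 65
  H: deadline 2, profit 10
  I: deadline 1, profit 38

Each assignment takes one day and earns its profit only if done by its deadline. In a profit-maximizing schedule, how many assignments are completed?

Sort by profit descending; place each in the latest free slot ≤ its deadline.
Profit order: F=79 B=76 C=72 G=65 D=43 I=38 E=27 A=21 H=10
Assign: F→slot 1, B→slot 3, C skipped, G→slot 2, D skipped, I skipped, E skipped, A skipped, H skipped.
Slots: [1:F] [2:G] [3:B]
3 of 9 scheduled.

3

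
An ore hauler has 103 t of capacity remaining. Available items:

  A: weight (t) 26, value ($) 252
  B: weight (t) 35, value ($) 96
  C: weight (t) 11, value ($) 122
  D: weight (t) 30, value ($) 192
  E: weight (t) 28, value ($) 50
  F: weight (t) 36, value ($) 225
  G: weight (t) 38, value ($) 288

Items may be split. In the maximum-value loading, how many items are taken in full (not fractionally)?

Ratios (sorted): C 11.09, A 9.69, G 7.58, D 6.40, F 6.25, B 2.74, E 1.79
take C (11 @ 122); take A (26 @ 252); take G (38 @ 288); take 28/30 of D → 179.20. Capacity used 103/103.
3 item(s) taken whole; one partial (take 28/30 of D).

3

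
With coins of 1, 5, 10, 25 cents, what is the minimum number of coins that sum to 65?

65 − 2×25→15 − 1×10→5 − 1×5→0
Total coins = 2 + 1 + 1 = 4

4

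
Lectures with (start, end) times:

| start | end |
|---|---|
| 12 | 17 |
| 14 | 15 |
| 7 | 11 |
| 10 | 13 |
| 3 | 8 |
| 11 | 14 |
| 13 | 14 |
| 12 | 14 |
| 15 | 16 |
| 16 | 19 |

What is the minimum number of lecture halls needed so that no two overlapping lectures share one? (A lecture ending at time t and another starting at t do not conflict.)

starts: [3, 7, 10, 11, 12, 12, 13, 14, 15, 16]
ends:   [8, 11, 13, 14, 14, 14, 15, 16, 17, 19]
s3→1 s7→2 e8→1 s10→2 e11→1 s11→2 s12→3 s12→4  — peak 4.

4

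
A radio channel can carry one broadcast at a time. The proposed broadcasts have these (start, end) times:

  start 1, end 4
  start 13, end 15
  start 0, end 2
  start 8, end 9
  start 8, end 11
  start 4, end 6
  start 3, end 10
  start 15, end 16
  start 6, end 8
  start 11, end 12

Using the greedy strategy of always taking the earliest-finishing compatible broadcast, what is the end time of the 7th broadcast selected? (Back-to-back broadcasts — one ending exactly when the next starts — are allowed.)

16

Sort by end time and greedily take each interval whose start is ≥ the last chosen end.
Sorted by end: (0,2)  (1,4)  (4,6)  (6,8)  (8,9)  (3,10)  (8,11)  (11,12)  (13,15)  (15,16)
take (0,2); take (4,6); take (6,8); take (8,9); skip (3,10); skip (8,11); take (11,12); take (13,15); take (15,16).
Selected: (0,2) (4,6) (6,8) (8,9) (11,12) (13,15) (15,16)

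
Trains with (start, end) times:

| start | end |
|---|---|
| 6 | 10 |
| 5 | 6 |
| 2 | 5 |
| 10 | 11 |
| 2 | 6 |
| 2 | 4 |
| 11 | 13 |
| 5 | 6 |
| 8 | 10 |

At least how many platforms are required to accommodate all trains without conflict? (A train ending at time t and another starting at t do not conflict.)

starts: [2, 2, 2, 5, 5, 6, 8, 10, 11]
ends:   [4, 5, 6, 6, 6, 10, 10, 11, 13]
s2→1 s2→2 s2→3  — peak 3.

3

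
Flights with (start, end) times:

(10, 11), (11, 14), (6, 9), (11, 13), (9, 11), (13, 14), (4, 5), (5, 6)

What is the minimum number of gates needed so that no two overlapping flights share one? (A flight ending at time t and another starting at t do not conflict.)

2

Events (time:±→running): 4:+→1 5:-→0 5:+→1 6:-→0 6:+→1 9:-→0 9:+→1 10:+→2 … peak 2.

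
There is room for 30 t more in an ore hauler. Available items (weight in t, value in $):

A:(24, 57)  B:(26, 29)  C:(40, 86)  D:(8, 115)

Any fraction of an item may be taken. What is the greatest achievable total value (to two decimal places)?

Order: D (115/8=14.38) > A (57/24=2.38) > C (86/40=2.15) > B (29/26=1.12)
Fill: take D (8 @ 115) → take 22/24 of A → 52.25; 30/30 used.
Total value = 167.25

167.25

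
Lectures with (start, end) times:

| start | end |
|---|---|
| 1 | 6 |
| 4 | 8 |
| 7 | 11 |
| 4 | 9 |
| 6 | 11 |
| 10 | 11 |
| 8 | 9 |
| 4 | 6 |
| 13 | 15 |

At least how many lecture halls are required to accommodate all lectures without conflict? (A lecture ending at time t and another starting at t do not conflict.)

starts: [1, 4, 4, 4, 6, 7, 8, 10, 13]
ends:   [6, 6, 8, 9, 9, 11, 11, 11, 15]
s1→1 s4→2 s4→3 s4→4  — peak 4.

4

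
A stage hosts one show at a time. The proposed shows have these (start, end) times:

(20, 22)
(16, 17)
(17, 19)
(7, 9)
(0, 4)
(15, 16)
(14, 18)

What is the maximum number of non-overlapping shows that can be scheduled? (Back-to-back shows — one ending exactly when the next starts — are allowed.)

By end time: (0,4), (7,9), (15,16), (16,17), (14,18), (17,19), (20,22).
Pick (0,4); next start ≥ 4 → (7,9); next start ≥ 9 → (15,16); next start ≥ 16 → (16,17); next start ≥ 17 → (17,19); next start ≥ 19 → (20,22).
Selected 6 shows.

6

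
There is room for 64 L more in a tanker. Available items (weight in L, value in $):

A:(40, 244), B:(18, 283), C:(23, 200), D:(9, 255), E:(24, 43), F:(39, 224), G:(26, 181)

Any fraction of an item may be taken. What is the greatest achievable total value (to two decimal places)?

835.46

Ratios (sorted): D 28.33, B 15.72, C 8.70, G 6.96, A 6.10, F 5.74, E 1.79
take D (9 @ 255); take B (18 @ 283); take C (23 @ 200); take 14/26 of G → 97.46. Capacity used 64/64.
Total value = 835.46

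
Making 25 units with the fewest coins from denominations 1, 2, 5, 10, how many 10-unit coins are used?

Use the largest denomination that fits, subtract, and repeat.
25 = 2×10 + 1×5
Count of 10: 2

2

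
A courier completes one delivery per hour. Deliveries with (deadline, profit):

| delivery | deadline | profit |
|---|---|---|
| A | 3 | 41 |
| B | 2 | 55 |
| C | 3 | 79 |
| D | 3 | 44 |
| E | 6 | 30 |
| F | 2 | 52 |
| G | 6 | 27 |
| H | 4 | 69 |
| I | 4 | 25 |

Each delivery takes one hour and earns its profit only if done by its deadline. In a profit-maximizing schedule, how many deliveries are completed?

Profit order: C=79 H=69 B=55 F=52 D=44 A=41 E=30 G=27 I=25
Assign: C→slot 3, H→slot 4, B→slot 2, F→slot 1, D skipped, A skipped, E→slot 6, G→slot 5, I skipped.
Slots: [1:F] [2:B] [3:C] [4:H] [5:G] [6:E]
6 of 9 scheduled.

6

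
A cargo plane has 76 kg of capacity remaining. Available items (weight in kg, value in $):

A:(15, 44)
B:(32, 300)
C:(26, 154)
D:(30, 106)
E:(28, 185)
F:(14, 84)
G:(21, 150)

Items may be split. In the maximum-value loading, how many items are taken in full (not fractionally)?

Greedy by value/weight ratio, highest first.
Order: B (300/32=9.38) > G (150/21=7.14) > E (185/28=6.61) > F (84/14=6.00) > C (154/26=5.92) > D (106/30=3.53) > A (44/15=2.93)
Fill: take B (32 @ 300) → take G (21 @ 150) → take 23/28 of E → 151.96; 76/76 used.
2 item(s) taken whole; one partial (take 23/28 of E).

2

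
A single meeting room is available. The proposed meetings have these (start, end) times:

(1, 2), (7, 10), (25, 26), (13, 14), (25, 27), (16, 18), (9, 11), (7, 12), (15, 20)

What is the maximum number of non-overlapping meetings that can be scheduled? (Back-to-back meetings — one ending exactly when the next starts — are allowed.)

5

Sorted by end: (1,2)  (7,10)  (9,11)  (7,12)  (13,14)  (16,18)  (15,20)  (25,26)  (25,27)
take (1,2); take (7,10); take (13,14); take (16,18); take (25,26).
Selected 5 meetings.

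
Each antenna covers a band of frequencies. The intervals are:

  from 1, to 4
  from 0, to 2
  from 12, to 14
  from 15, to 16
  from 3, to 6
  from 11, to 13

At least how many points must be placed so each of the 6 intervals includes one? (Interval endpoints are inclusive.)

Process intervals by earliest right end; each time one isn't hit yet, stab at its right endpoint.
Sorted: [0,2] [1,4] [3,6] [11,13] [12,14] [15,16]
{[0,2],[1,4]} hit by 2; {[3,6]} hit by 6; {[11,13],[12,14]} hit by 13; {[15,16]} hit by 16.
Points: 2, 6, 13, 16 (4 total).

4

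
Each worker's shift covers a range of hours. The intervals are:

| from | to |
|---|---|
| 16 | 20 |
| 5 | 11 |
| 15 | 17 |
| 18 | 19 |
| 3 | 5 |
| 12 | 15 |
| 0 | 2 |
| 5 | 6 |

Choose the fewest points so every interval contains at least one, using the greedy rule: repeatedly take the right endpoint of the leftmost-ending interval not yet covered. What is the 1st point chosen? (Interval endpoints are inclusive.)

2

Sort by right endpoint; whenever an interval is uncovered, place a point at its right end.
Sorted: [0,2] [3,5] [5,6] [5,11] [12,15] [15,17] [18,19] [16,20]
{[0,2]} hit by 2; {[3,5],[5,6],[5,11]} hit by 5; {[12,15],[15,17]} hit by 15; {[18,19],[16,20]} hit by 19.
Points: 2, 5, 15, 19 (4 total).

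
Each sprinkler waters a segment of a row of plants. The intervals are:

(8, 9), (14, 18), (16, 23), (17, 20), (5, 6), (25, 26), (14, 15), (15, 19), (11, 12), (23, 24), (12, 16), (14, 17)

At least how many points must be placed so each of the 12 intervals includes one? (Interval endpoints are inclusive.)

7

By right end: [5,6]  [8,9]  [11,12]  [14,15]  [12,16]  [14,17]  [14,18]  [15,19]  [17,20]  [16,23]  [23,24]  [25,26]
[5,6] uncovered → point at 6; [8,9] uncovered → point at 9; [11,12] uncovered → point at 12; [14,15] uncovered → point at 15; [17,20] uncovered → point at 20; [23,24] uncovered → point at 24; [25,26] uncovered → point at 26.
Points: 6, 9, 12, 15, 20, 24, 26 (7 total).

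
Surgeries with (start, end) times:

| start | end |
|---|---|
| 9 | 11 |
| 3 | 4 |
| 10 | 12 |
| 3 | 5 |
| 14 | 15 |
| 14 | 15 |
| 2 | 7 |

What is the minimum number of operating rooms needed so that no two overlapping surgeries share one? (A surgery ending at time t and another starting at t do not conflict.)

The answer is the maximum number of intervals overlapping at any instant.
Events (time:±→running): 2:+→1 3:+→2 3:+→3 … peak 3.

3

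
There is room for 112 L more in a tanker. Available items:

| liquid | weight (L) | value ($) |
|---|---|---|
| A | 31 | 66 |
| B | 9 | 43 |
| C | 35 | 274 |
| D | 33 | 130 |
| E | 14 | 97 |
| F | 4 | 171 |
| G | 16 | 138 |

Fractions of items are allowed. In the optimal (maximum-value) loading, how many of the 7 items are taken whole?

Order: F (171/4=42.75) > G (138/16=8.62) > C (274/35=7.83) > E (97/14=6.93) > B (43/9=4.78) > D (130/33=3.94) > A (66/31=2.13)
Fill: take F (4 @ 171) → take G (16 @ 138) → take C (35 @ 274) → take E (14 @ 97) → take B (9 @ 43) → take D (33 @ 130) → take 1/31 of A → 2.13; 112/112 used.
6 item(s) taken whole; one partial (take 1/31 of A).

6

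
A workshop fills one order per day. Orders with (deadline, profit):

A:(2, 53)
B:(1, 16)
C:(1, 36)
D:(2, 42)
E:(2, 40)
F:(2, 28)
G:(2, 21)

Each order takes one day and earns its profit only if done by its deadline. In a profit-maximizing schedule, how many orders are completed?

Take jobs in profit order; each goes to the latest open slot no later than its deadline.
By profit: A(d2,53), D(d2,42), E(d2,40), C(d1,36), F(d2,28), G(d2,21), B(d1,16)
A→slot 2; D→slot 1; E skipped; C skipped; F skipped; G skipped; B skipped.
2 of 7 scheduled.

2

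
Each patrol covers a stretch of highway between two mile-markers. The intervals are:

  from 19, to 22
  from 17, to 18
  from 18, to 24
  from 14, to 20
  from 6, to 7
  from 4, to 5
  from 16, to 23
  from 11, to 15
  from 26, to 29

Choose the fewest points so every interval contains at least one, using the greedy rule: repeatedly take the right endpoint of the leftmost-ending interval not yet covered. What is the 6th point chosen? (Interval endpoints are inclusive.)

29

Sort by right endpoint; whenever an interval is uncovered, place a point at its right end.
By right end: [4,5]  [6,7]  [11,15]  [17,18]  [14,20]  [19,22]  [16,23]  [18,24]  [26,29]
[4,5] uncovered → point at 5; [6,7] uncovered → point at 7; [11,15] uncovered → point at 15; [17,18] uncovered → point at 18; [19,22] uncovered → point at 22; [26,29] uncovered → point at 29.
Points: 5, 7, 15, 18, 22, 29 (6 total).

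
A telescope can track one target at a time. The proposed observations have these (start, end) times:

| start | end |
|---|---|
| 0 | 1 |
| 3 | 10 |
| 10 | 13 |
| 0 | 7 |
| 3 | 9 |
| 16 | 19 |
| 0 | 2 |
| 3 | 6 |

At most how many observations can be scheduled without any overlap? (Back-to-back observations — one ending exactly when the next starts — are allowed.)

Sorted by end: (0,1)  (0,2)  (3,6)  (0,7)  (3,9)  (3,10)  (10,13)  (16,19)
take (0,1); skip (0,2); take (3,6); skip (0,7); skip (3,10); take (10,13); take (16,19).
Selected 4 observations.

4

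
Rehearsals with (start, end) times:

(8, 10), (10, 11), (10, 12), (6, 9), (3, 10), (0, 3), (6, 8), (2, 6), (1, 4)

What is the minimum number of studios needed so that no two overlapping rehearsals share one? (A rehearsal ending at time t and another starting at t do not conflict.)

The answer is the maximum number of intervals overlapping at any instant.
Events (time:±→running): 0:+→1 1:+→2 2:+→3 … peak 3.

3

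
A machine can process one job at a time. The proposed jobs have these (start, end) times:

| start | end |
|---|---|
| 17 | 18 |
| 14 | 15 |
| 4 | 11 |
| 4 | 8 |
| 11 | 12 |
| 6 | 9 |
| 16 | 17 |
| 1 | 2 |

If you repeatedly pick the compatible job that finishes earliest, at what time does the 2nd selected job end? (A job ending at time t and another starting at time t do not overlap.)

Greedy by earliest finish: after sorting by end time, pick each interval compatible with the last pick.
By end time: (1,2), (4,8), (6,9), (4,11), (11,12), (14,15), (16,17), (17,18).
Pick (1,2); next start ≥ 2 → (4,8); next start ≥ 8 → (11,12); next start ≥ 12 → (14,15); next start ≥ 15 → (16,17); next start ≥ 17 → (17,18).
Selected: (1,2) (4,8) (11,12) (14,15) (16,17) (17,18)

8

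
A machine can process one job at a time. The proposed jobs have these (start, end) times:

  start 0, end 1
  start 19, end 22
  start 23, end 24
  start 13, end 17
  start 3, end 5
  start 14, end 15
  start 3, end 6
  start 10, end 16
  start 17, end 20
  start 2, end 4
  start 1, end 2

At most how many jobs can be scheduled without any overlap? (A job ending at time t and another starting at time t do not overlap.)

6

Order by finish time; keep every interval that doesn't clash with the previous kept one.
By end time: (0,1), (1,2), (2,4), (3,5), (3,6), (14,15), (10,16), (13,17), (17,20), (19,22), (23,24).
Pick (0,1); next start ≥ 1 → (1,2); next start ≥ 2 → (2,4); next start ≥ 4 → (14,15); next start ≥ 15 → (17,20); next start ≥ 20 → (23,24).
Selected 6 jobs.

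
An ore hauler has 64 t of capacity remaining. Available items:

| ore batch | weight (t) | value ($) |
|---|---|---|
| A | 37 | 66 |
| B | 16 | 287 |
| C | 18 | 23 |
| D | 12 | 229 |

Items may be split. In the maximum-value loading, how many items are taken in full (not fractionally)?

2

Ratios (sorted): D 19.08, B 17.94, A 1.78, C 1.28
take D (12 @ 229); take B (16 @ 287); take 36/37 of A → 64.22. Capacity used 64/64.
2 item(s) taken whole; one partial (take 36/37 of A).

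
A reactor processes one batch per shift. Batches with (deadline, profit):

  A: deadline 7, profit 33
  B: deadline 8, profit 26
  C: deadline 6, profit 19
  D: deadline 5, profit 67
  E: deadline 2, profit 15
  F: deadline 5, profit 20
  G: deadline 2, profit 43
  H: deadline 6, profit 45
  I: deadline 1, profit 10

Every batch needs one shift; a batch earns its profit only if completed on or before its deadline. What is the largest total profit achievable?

268

Profit order: D=67 H=45 G=43 A=33 B=26 F=20 C=19 E=15 I=10
Assign: D→slot 5, H→slot 6, G→slot 2, A→slot 7, B→slot 8, F→slot 4, C→slot 3, E→slot 1, I skipped.
Slots: [1:E] [2:G] [3:C] [4:F] [5:D] [6:H] [7:A] [8:B]
Profit = 15 + 43 + 19 + 20 + 67 + 45 + 33 + 26 = 268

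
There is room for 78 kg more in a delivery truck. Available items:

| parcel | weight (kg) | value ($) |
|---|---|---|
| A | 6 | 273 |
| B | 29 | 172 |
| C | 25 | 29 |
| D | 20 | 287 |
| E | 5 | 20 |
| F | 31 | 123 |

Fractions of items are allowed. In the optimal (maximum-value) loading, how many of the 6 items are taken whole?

4

Order: A (273/6=45.50) > D (287/20=14.35) > B (172/29=5.93) > E (20/5=4.00) > F (123/31=3.97) > C (29/25=1.16)
Fill: take A (6 @ 273) → take D (20 @ 287) → take B (29 @ 172) → take E (5 @ 20) → take 18/31 of F → 71.42; 78/78 used.
4 item(s) taken whole; one partial (take 18/31 of F).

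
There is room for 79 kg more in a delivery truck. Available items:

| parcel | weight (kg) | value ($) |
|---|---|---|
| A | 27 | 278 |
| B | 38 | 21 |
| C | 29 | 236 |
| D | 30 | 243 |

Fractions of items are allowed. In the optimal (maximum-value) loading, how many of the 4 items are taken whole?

Ratios (sorted): A 10.30, C 8.14, D 8.10, B 0.55
take A (27 @ 278); take C (29 @ 236); take 23/30 of D → 186.30. Capacity used 79/79.
2 item(s) taken whole; one partial (take 23/30 of D).

2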